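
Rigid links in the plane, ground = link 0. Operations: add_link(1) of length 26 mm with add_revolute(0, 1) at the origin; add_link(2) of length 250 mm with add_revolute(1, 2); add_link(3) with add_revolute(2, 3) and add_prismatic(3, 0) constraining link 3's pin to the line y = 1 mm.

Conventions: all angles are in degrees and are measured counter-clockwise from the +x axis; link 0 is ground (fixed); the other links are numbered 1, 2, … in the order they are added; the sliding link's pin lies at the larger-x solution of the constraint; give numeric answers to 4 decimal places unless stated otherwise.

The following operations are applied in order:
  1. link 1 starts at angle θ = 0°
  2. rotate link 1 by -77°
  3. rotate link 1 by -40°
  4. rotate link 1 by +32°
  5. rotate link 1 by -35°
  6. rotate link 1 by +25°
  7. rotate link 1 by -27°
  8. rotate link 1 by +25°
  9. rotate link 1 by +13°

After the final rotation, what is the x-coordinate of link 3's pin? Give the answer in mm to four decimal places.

geometry: r = 26 mm, L = 250 mm, e = 1 mm; θ starts at 0°
rotate link 1 by -77°: θ ← 0° -77° = -77°
rotate link 1 by -40°: θ ← -77° -40° = -117°
rotate link 1 by +32°: θ ← -117° +32° = -85°
rotate link 1 by -35°: θ ← -85° -35° = -120°
rotate link 1 by +25°: θ ← -120° +25° = -95°
rotate link 1 by -27°: θ ← -95° -27° = -122°
rotate link 1 by +25°: θ ← -122° +25° = -97°
rotate link 1 by +13°: θ ← -97° +13° = -84°
crank pin P = (r cos θ, r sin θ) = (2.717740, -25.857569)
h = r sin θ − e = -25.857569 − 1 = -26.857569
x = r cos θ + √(L² − h²) = 2.717740 + 248.553155 = 251.270895

251.2709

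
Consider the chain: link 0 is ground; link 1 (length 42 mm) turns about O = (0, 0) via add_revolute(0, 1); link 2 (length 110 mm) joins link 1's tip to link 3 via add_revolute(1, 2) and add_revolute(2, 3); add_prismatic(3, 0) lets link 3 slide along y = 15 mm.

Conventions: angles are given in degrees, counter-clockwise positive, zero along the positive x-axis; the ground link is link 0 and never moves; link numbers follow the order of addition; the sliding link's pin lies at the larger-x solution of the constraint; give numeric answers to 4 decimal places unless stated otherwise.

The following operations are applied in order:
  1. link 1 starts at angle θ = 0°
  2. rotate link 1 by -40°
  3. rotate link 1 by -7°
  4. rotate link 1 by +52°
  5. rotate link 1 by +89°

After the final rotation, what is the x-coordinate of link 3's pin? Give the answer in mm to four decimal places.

geometry: r = 42 mm, L = 110 mm, e = 15 mm; θ starts at 0°
rotate link 1 by -40°: θ ← 0° -40° = -40°
rotate link 1 by -7°: θ ← -40° -7° = -47°
rotate link 1 by +52°: θ ← -47° +52° = 5°
rotate link 1 by +89°: θ ← 5° +89° = 94°
crank pin P = (r cos θ, r sin θ) = (-2.929772, 41.897690)
h = r sin θ − e = 41.897690 − 15 = 26.897690
x = r cos θ + √(L² − h²) = -2.929772 + 106.660744 = 103.730972

103.7310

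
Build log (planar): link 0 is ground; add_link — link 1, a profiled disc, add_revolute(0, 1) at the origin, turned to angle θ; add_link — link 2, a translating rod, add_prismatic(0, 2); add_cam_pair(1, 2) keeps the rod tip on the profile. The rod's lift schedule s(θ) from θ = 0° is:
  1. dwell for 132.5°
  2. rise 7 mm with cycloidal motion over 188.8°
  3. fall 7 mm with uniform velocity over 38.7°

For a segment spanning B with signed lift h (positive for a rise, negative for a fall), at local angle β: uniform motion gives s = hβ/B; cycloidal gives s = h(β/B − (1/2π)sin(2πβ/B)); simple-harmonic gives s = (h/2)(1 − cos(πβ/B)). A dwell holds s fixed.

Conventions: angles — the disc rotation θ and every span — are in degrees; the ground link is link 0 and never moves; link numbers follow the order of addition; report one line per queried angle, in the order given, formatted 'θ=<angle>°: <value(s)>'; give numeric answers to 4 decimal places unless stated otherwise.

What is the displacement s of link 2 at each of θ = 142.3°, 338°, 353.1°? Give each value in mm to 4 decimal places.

seg 1 [0°–132.5°] dwell: s stays 0.0000
seg 2 [132.5°–321.3°] cycloidal, h=7: θ=142.3° here. β=9.8, B=188.8. 7·(0.0519 − sin(2π·0.0519)/(2π)) = 0.0064 → s = 0.0064
seg 2 [132.5°–321.3°] cycloidal, h=7: full span → s += 7 → s = 7.0000
seg 3 [321.3°–360°] uniform, h=-7: θ=338° here. β=16.7, B=38.7. -7·16.7/38.7 = -3.0207 → s = 3.9793
seg 3 [321.3°–360°] uniform, h=-7: θ=353.1° here. β=31.8, B=38.7. -7·31.8/38.7 = -5.7519 → s = 1.2481

θ=142.3°: 0.0064
θ=338°: 3.9793
θ=353.1°: 1.2481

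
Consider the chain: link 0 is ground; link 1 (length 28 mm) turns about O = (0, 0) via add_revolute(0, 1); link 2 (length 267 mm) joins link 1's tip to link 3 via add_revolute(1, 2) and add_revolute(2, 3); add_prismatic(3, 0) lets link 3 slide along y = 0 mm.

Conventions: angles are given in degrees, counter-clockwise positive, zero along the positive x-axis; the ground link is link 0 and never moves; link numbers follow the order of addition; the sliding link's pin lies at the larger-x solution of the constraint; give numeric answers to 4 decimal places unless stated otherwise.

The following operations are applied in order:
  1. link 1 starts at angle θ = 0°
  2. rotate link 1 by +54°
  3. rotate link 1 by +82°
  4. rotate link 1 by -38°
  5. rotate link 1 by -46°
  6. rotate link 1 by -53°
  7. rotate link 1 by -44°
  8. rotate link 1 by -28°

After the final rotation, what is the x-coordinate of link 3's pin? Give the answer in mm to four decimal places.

geometry: r = 28 mm, L = 267 mm, e = 0 mm; θ starts at 0°
rotate link 1 by +54°: θ ← 0° +54° = 54°
rotate link 1 by +82°: θ ← 54° +82° = 136°
rotate link 1 by -38°: θ ← 136° -38° = 98°
rotate link 1 by -46°: θ ← 98° -46° = 52°
rotate link 1 by -53°: θ ← 52° -53° = -1°
rotate link 1 by -44°: θ ← -1° -44° = -45°
rotate link 1 by -28°: θ ← -45° -28° = -73°
crank pin P = (r cos θ, r sin θ) = (8.186408, -26.776533)
h = r sin θ − e = -26.776533 − 0 = -26.776533
x = r cos θ + √(L² − h²) = 8.186408 + 265.653943 = 273.840350

273.8404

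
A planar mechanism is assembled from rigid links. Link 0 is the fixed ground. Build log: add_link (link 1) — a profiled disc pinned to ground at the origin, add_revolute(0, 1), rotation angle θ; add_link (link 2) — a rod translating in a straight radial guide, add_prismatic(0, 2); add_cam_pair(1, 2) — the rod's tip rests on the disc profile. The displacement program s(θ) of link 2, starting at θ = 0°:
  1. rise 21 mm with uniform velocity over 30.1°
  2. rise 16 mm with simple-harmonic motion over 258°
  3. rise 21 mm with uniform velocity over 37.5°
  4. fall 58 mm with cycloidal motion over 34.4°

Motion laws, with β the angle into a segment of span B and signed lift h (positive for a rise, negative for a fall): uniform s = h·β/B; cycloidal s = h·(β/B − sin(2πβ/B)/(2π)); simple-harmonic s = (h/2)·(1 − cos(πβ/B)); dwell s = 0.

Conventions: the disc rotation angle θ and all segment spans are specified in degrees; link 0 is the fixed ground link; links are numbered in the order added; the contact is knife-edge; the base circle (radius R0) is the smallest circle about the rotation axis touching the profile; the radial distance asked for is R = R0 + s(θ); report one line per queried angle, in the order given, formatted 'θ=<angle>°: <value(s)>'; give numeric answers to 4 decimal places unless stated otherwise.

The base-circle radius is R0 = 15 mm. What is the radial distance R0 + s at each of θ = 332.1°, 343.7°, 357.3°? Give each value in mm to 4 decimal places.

seg 1 [0°–30.1°] uniform, h=21: full span → s += 21 → s = 21.0000
seg 2 [30.1°–288.1°] simple-harmonic, h=16: full span → s += 16 → s = 37.0000
seg 3 [288.1°–325.6°] uniform, h=21: full span → s += 21 → s = 58.0000
seg 4 [325.6°–360°] cycloidal, h=-58: θ=332.1° here. β=6.5, B=34.4. -58·(0.1890 − sin(2π·0.1890)/(2π)) = -2.3991 → s = 55.6009
seg 4 [325.6°–360°] cycloidal, h=-58: θ=343.7° here. β=18.1, B=34.4. -58·(0.5262 − sin(2π·0.5262)/(2π)) = -32.0281 → s = 25.9719
seg 4 [325.6°–360°] cycloidal, h=-58: θ=357.3° here. β=31.7, B=34.4. -58·(0.9215 − sin(2π·0.9215)/(2π)) = -57.8177 → s = 0.1823
θ=332.1°: R = R0 + s = 15 + 55.6009 = 70.6009
θ=343.7°: R = R0 + s = 15 + 25.9719 = 40.9719
θ=357.3°: R = R0 + s = 15 + 0.1823 = 15.1823

θ=332.1°: 70.6009
θ=343.7°: 40.9719
θ=357.3°: 15.1823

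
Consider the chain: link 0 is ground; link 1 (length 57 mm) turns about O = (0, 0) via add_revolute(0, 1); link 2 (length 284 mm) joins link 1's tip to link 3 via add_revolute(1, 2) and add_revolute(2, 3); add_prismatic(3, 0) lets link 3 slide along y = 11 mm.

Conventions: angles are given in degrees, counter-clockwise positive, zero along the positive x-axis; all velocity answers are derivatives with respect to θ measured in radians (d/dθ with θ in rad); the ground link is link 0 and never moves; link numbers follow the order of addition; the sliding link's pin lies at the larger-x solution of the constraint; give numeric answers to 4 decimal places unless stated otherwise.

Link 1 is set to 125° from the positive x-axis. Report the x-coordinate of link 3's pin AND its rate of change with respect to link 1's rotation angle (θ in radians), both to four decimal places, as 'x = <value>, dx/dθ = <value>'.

geometry: r = 57 mm, L = 284 mm, e = 11 mm
crank pin P = (r cos θ, r sin θ) = (-32.693857, 46.691667)
h = r sin θ − e = 46.691667 − 11 = 35.691667
x = r cos θ + √(L² − h²) = -32.693857 + 281.748301 = 249.054444
dx/dθ = −r sin θ − h·r cos θ/√(L² − h²) (θ in radians; h = 35.691667) = -42.550033

x = 249.0544, dx/dθ = -42.5500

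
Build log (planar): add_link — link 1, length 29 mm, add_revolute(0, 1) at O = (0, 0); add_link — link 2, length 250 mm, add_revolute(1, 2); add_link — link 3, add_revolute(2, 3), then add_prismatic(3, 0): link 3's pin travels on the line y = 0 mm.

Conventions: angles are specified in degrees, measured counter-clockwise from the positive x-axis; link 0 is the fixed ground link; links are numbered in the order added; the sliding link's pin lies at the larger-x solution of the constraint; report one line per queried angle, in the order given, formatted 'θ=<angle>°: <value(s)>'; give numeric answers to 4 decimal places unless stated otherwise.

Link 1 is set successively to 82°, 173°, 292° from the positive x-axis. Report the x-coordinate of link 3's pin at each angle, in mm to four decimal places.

geometry: r = 29 mm, L = 250 mm, e = 0 mm
θ=82°: crank pin P = (r cos θ, r sin θ) = (4.036020, 28.717774)
θ=82°: h = r sin θ − e = 28.717774 − 0 = 28.717774
θ=82°: x = r cos θ + √(L² − h²) = 4.036020 + 248.345102 = 252.381121
θ=173°: crank pin P = (r cos θ, r sin θ) = (-28.783838, 3.534211)
θ=173°: h = r sin θ − e = 3.534211 − 0 = 3.534211
θ=173°: x = r cos θ + √(L² − h²) = -28.783838 + 249.975017 = 221.191179
θ=292°: crank pin P = (r cos θ, r sin θ) = (10.863591, -26.888332)
θ=292°: h = r sin θ − e = -26.888332 − 0 = -26.888332
θ=292°: x = r cos θ + √(L² − h²) = 10.863591 + 248.549829 = 259.413420

θ=82°: 252.3811
θ=173°: 221.1912
θ=292°: 259.4134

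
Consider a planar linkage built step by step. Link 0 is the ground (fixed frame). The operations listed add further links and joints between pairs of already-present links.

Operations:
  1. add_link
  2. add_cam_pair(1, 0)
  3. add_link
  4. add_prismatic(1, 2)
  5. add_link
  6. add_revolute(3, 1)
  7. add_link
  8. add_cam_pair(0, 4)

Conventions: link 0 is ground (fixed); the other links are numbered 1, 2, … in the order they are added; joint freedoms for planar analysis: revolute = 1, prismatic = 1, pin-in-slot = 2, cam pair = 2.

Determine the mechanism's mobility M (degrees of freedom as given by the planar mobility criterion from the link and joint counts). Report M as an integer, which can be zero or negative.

L=1 J1=0 J2=0
add link → L=2 J1=0 J2=0
C@1,0 dof=2 J2 → L=2 J1=0 J2=1
add link → L=3 J1=0 J2=1
P@1,2 dof=1 J1 → L=3 J1=1 J2=1
add link → L=4 J1=1 J2=1
R@3,1 dof=1 J1 → L=4 J1=2 J2=1
add link → L=5 J1=2 J2=1
C@0,4 dof=2 J2 → L=5 J1=2 J2=2
M=3(L−1)−2J1−J2=3·4−2·2−2=6

M = 6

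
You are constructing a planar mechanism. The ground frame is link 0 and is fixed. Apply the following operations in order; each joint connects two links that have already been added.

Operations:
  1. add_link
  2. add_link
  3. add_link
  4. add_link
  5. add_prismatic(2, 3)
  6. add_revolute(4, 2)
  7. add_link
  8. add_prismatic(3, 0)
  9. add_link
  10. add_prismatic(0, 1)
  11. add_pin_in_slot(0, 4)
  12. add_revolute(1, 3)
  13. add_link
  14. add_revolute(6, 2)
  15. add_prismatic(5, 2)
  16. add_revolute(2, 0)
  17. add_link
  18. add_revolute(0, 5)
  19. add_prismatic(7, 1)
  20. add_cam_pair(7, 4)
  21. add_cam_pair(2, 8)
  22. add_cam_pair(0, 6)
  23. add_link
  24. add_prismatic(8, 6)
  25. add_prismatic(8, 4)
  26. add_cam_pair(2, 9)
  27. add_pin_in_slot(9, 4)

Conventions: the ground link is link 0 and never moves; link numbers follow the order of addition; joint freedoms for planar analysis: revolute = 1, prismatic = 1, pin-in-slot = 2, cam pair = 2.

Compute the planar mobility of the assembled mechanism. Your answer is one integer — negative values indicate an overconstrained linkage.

link 0 = ground. State L|J1|J2 = 1|0|0
+link1  2|0|0
+link2  3|0|0
+link3  4|0|0
+link4  5|0|0
P(2,3) f=1→J1  5|1|0
R(4,2) f=1→J1  5|2|0
+link5  6|2|0
P(3,0) f=1→J1  6|3|0
+link6  7|3|0
P(0,1) f=1→J1  7|4|0
PS(0,4) f=2→J2  7|4|1
R(1,3) f=1→J1  7|5|1
+link7  8|5|1
R(6,2) f=1→J1  8|6|1
P(5,2) f=1→J1  8|7|1
R(2,0) f=1→J1  8|8|1
+link8  9|8|1
R(0,5) f=1→J1  9|9|1
P(7,1) f=1→J1  9|10|1
C(7,4) f=2→J2  9|10|2
C(2,8) f=2→J2  9|10|3
C(0,6) f=2→J2  9|10|4
+link9  10|10|4
P(8,6) f=1→J1  10|11|4
P(8,4) f=1→J1  10|12|4
C(2,9) f=2→J2  10|12|5
PS(9,4) f=2→J2  10|12|6
M = 3(10−1)−2·12−6 = 27−24−6 = -3

M = -3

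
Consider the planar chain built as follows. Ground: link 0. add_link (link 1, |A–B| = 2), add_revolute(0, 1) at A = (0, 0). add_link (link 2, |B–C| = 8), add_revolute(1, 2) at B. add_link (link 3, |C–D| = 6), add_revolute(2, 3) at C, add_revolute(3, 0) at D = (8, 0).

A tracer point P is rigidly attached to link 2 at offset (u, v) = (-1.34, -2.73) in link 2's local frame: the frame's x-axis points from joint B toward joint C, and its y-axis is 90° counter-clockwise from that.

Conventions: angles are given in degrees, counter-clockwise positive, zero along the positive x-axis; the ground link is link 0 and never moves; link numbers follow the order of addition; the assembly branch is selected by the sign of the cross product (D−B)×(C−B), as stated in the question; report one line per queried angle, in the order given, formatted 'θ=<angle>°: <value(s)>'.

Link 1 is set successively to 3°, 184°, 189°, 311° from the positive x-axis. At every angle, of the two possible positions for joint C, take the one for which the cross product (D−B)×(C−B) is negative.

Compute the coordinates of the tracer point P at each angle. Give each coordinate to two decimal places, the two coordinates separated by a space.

A=(0,0), D=(8.00,0)
θ=3°: B = A + 2.00·(cos3°, sin3°) = (1.9973, 0.1047)
θ=3°: |BD| = 6.0037
θ=3°: circle(B,8.00) ∩ circle(D,6.00): a=5.3337, h=5.9625
θ=3°:   candidates: C₊=(7.4341,5.9733) cross=35.797; C₋=(7.2262,-5.9499) cross=-35.797
θ=3°:   branch - wants cross < 0 → take C=(7.2262,-5.9499) (cross=-35.797)
θ=3°: ex = (C−B)/|BC| = (0.6536,-0.7568); ey = (0.7568,0.6536)
θ=3°: P = B + -1.34·ex + -2.73·ey = (-0.9447,-0.6656)
θ=184°: B = A + 2.00·(cos184°, sin184°) = (-1.9951, -0.1395)
θ=184°: |BD| = 9.9961
θ=184°: circle(B,8.00) ∩ circle(D,6.00): a=6.3986, h=4.8019
θ=184°:   candidates: C₊=(4.3358,4.7512) cross=48.000; C₋=(4.4699,-4.8516) cross=-48.000
θ=184°:   branch - wants cross < 0 → take C=(4.4699,-4.8516) (cross=-48.000)
θ=184°: ex = (C−B)/|BC| = (0.8081,-0.5890); ey = (0.5890,0.8081)
θ=184°: P = B + -1.34·ex + -2.73·ey = (-4.6860,-1.5564)
θ=189°: B = A + 2.00·(cos189°, sin189°) = (-1.9754, -0.3129)
θ=189°: |BD| = 9.9803
θ=189°: circle(B,8.00) ∩ circle(D,6.00): a=6.3929, h=4.8094
θ=189°:   candidates: C₊=(4.2636,4.6946) cross=48.000; C₋=(4.5652,-4.9195) cross=-48.000
θ=189°:   branch - wants cross < 0 → take C=(4.5652,-4.9195) (cross=-48.000)
θ=189°: ex = (C−B)/|BC| = (0.8176,-0.5758); ey = (0.5758,0.8176)
θ=189°: P = B + -1.34·ex + -2.73·ey = (-4.6429,-1.7732)
θ=311°: B = A + 2.00·(cos311°, sin311°) = (1.3121, -1.5094)
θ=311°: |BD| = 6.8561
θ=311°: circle(B,8.00) ∩ circle(D,6.00): a=5.4700, h=5.8377
θ=311°:   candidates: C₊=(5.3627,5.3893) cross=40.024; C₋=(7.9331,-5.9996) cross=-40.024
θ=311°:   branch - wants cross < 0 → take C=(7.9331,-5.9996) (cross=-40.024)
θ=311°: ex = (C−B)/|BC| = (0.8276,-0.5613); ey = (0.5613,0.8276)
θ=311°: P = B + -1.34·ex + -2.73·ey = (-1.3292,-3.0167)

θ=3°: -0.94 -0.67
θ=184°: -4.69 -1.56
θ=189°: -4.64 -1.77
θ=311°: -1.33 -3.02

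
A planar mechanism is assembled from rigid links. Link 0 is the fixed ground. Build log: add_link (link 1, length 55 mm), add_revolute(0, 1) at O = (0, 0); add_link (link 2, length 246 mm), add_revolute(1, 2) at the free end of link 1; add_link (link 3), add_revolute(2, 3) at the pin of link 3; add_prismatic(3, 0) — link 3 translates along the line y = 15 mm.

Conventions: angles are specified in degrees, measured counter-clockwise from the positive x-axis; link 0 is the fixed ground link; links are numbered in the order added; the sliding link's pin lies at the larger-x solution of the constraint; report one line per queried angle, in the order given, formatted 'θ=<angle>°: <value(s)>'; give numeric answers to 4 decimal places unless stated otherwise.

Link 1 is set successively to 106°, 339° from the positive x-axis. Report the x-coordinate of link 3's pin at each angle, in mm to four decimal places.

geometry: r = 55 mm, L = 246 mm, e = 15 mm
θ=106°: crank pin P = (r cos θ, r sin θ) = (-15.160055, 52.869393)
θ=106°: h = r sin θ − e = 52.869393 − 15 = 37.869393
θ=106°: x = r cos θ + √(L² − h²) = -15.160055 + 243.067705 = 227.907650
θ=339°: crank pin P = (r cos θ, r sin θ) = (51.346923, -19.710237)
θ=339°: h = r sin θ − e = -19.710237 − 15 = -34.710237
θ=339°: x = r cos θ + √(L² − h²) = 51.346923 + 243.538907 = 294.885831

θ=106°: 227.9077
θ=339°: 294.8858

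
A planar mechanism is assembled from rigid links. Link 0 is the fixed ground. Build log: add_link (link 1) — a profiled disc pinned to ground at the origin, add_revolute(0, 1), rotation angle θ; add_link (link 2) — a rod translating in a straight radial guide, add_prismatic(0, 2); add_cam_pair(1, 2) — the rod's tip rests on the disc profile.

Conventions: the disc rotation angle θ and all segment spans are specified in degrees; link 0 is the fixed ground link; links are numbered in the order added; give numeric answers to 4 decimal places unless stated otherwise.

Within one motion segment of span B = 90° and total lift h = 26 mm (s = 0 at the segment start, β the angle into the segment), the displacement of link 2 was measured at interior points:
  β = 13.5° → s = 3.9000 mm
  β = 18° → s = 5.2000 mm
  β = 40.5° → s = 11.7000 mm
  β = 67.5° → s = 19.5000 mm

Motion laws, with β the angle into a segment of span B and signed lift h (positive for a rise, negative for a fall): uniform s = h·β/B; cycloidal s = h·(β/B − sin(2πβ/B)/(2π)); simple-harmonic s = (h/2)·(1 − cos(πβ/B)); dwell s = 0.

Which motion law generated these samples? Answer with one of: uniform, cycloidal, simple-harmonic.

candidates at β/B = r: uniform s = h·r (linear in β); cycloidal s = h·(r − sin(2πr)/(2π)); simple-harmonic s = (h/2)(1 − cos(πr))
β=13.5°: printed 3.9000 | uniform 3.9000, cycloidal 0.5523, simple-harmonic 1.4169
β=18°: printed 5.2000 | uniform 5.2000, cycloidal 1.2645, simple-harmonic 2.4828
β=40.5°: printed 11.7000 | uniform 11.7000, cycloidal 10.4213, simple-harmonic 10.9664
β=67.5°: printed 19.5000 | uniform 19.5000, cycloidal 23.6380, simple-harmonic 22.1924
only one law matches every sample → uniform

uniform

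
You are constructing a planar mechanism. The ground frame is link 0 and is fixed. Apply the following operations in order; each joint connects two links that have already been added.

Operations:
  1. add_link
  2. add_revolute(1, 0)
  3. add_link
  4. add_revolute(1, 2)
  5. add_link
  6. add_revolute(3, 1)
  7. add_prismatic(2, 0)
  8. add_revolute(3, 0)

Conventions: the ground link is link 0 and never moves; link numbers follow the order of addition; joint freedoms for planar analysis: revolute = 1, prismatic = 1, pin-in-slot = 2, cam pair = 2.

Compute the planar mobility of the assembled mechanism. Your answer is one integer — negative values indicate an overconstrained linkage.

(L,J1,J2)=(1,0,0); link0 fixed
link1: (2,0,0)
R 1-0 [J1]: (2,1,0)
link2: (3,1,0)
R 1-2 [J1]: (3,2,0)
link3: (4,2,0)
R 3-1 [J1]: (4,3,0)
P 2-0 [J1]: (4,4,0)
R 3-0 [J1]: (4,5,0)
Grübler: 3·3 − 2·5 − 0 = -1

M = -1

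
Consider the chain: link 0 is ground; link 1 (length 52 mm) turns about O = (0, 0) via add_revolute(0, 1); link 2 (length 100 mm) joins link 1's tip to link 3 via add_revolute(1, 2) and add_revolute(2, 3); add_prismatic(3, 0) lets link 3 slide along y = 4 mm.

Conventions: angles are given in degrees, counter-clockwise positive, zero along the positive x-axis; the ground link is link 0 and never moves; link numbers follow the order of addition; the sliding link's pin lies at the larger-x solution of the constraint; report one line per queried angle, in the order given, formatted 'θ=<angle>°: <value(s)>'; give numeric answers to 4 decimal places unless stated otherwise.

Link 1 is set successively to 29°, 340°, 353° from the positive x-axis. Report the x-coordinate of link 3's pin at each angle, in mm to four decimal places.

geometry: r = 52 mm, L = 100 mm, e = 4 mm
θ=29°: crank pin P = (r cos θ, r sin θ) = (45.480225, 25.210100)
θ=29°: h = r sin θ − e = 25.210100 − 4 = 21.210100
θ=29°: x = r cos θ + √(L² − h²) = 45.480225 + 97.724775 = 143.205000
θ=340°: crank pin P = (r cos θ, r sin θ) = (48.864016, -17.785047)
θ=340°: h = r sin θ − e = -17.785047 − 4 = -21.785047
θ=340°: x = r cos θ + √(L² − h²) = 48.864016 + 97.598216 = 146.462232
θ=353°: crank pin P = (r cos θ, r sin θ) = (51.612400, -6.337206)
θ=353°: h = r sin θ − e = -6.337206 − 4 = -10.337206
θ=353°: x = r cos θ + √(L² − h²) = 51.612400 + 99.464276 = 151.076676

θ=29°: 143.2050
θ=340°: 146.4622
θ=353°: 151.0767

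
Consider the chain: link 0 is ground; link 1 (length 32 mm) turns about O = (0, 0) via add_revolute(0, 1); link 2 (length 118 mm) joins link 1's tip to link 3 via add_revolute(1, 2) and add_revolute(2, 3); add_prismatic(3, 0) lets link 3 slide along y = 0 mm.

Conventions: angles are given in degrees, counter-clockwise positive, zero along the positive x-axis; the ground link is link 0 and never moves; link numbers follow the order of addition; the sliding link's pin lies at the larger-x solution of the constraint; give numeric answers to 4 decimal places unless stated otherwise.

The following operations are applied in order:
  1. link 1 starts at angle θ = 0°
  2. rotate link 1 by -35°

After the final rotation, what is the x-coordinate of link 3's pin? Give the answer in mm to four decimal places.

geometry: r = 32 mm, L = 118 mm, e = 0 mm; θ starts at 0°
rotate link 1 by -35°: θ ← 0° -35° = -35°
crank pin P = (r cos θ, r sin θ) = (26.212865, -18.354446)
h = r sin θ − e = -18.354446 − 0 = -18.354446
x = r cos θ + √(L² − h²) = 26.212865 + 116.563778 = 142.776643

142.7766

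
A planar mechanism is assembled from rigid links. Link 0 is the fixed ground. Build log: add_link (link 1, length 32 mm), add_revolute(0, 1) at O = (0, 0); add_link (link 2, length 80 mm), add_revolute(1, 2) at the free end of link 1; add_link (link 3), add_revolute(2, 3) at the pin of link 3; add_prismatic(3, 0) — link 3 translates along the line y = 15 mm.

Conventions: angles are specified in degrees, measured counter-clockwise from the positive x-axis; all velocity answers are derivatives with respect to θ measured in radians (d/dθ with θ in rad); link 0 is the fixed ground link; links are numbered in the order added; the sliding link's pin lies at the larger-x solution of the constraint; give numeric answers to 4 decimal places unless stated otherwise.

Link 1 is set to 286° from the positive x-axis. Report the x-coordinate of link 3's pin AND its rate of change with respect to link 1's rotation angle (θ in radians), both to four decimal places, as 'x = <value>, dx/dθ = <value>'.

geometry: r = 32 mm, L = 80 mm, e = 15 mm
crank pin P = (r cos θ, r sin θ) = (8.820395, -30.760374)
h = r sin θ − e = -30.760374 − 15 = -45.760374
x = r cos θ + √(L² − h²) = 8.820395 + 65.620029 = 74.440424
dx/dθ = −r sin θ − h·r cos θ/√(L² − h²) (θ in radians; h = -45.760374) = 36.911310

x = 74.4404, dx/dθ = 36.9113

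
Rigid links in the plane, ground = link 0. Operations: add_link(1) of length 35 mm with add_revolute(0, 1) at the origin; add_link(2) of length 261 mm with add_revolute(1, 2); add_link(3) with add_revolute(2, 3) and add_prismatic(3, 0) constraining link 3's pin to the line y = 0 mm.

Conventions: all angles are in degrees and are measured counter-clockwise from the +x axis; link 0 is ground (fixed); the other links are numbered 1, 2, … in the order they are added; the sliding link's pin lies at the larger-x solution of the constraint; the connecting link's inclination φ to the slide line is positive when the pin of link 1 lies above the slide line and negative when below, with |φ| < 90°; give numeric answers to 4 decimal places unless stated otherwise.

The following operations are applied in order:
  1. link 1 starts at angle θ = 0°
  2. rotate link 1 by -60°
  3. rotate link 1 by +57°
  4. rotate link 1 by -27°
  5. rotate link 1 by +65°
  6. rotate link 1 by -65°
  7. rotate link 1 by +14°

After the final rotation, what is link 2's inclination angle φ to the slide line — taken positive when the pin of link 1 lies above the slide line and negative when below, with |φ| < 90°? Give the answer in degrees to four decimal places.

geometry: r = 35 mm, L = 261 mm, e = 0 mm; θ starts at 0°
rotate link 1 by -60°: θ ← 0° -60° = -60°
rotate link 1 by +57°: θ ← -60° +57° = -3°
rotate link 1 by -27°: θ ← -3° -27° = -30°
rotate link 1 by +65°: θ ← -30° +65° = 35°
rotate link 1 by -65°: θ ← 35° -65° = -30°
rotate link 1 by +14°: θ ← -30° +14° = -16°
h = r sin θ − e = -9.647307 − 0 = -9.647307
sin φ = h / L = -9.647307 / 261 = -0.03696286
φ = arcsin(-0.03696286) = -2.118299°

-2.1183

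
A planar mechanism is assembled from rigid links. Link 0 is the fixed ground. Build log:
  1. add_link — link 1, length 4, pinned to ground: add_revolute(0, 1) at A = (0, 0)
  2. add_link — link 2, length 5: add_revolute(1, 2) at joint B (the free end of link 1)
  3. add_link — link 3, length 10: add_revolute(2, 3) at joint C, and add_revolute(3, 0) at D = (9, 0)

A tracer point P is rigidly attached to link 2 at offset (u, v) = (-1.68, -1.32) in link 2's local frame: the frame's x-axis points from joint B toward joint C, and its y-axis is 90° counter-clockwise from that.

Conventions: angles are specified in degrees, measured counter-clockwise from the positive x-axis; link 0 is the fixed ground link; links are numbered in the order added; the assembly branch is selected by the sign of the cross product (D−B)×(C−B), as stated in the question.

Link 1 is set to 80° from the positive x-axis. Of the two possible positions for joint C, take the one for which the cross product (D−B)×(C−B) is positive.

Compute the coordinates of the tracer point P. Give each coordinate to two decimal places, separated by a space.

A=(0,0), D=(9.00,0)
B = A + 4.00·(cos80°, sin80°) = (0.6946, 3.9392)
|BD| = 9.1922
circle(B,5.00) ∩ circle(D,10.00): a=0.5166, h=4.9732
  candidates: C₊=(3.2926,8.2113) cross=45.715; C₋=(-0.9699,-0.7756) cross=-45.715
  branch + wants cross > 0 → take C=(3.2926,8.2113) (cross=45.715)
ex = (C−B)/|BC| = (0.5196,0.8544); ey = (-0.8544,0.5196)
P = B + -1.68·ex + -1.32·ey = (0.9495,1.8180)

0.95 1.82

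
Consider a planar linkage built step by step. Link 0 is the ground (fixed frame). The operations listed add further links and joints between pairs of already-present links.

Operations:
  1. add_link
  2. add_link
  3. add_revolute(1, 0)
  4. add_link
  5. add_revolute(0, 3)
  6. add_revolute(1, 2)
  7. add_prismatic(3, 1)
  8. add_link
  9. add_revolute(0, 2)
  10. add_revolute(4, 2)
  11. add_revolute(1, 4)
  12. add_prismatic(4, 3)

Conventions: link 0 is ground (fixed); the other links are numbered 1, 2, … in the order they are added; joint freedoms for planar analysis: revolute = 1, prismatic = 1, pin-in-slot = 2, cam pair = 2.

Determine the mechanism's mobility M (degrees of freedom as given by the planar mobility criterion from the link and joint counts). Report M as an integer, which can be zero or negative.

link 0 = ground. State L|J1|J2 = 1|0|0
+link1  2|0|0
+link2  3|0|0
R(1,0) f=1→J1  3|1|0
+link3  4|1|0
R(0,3) f=1→J1  4|2|0
R(1,2) f=1→J1  4|3|0
P(3,1) f=1→J1  4|4|0
+link4  5|4|0
R(0,2) f=1→J1  5|5|0
R(4,2) f=1→J1  5|6|0
R(1,4) f=1→J1  5|7|0
P(4,3) f=1→J1  5|8|0
M = 3(5−1)−2·8−0 = 12−16−0 = -4

M = -4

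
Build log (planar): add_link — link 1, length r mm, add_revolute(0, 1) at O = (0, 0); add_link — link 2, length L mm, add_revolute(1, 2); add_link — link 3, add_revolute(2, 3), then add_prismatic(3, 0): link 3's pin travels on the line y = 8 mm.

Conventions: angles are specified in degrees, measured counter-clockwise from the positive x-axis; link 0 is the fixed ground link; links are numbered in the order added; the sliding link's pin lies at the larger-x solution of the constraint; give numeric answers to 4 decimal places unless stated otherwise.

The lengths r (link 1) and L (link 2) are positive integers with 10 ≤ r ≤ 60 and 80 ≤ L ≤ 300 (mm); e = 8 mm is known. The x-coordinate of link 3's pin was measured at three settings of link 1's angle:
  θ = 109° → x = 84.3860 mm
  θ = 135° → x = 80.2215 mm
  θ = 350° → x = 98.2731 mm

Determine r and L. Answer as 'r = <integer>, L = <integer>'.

constraint per measurement: (x − r cos θ)² + (r sin θ − e)² = L²
subtracting the θ₁ and θ₂ equations cancels the r² and L² terms:
r = (x₁² − x₂²) / (2[(x₁cos θ₁ + e sin θ₁) − (x₂cos θ₂ + e sin θ₂)]) = 11.0001 → r = 11
L² = (x₁ − r cos θ₁)² + (r sin θ₁ − e)² = 7744.0004 → L = 88.0000 → L = 88
check at θ₃=350°: x = 98.2731 (printed 98.2731) ✓

r = 11, L = 88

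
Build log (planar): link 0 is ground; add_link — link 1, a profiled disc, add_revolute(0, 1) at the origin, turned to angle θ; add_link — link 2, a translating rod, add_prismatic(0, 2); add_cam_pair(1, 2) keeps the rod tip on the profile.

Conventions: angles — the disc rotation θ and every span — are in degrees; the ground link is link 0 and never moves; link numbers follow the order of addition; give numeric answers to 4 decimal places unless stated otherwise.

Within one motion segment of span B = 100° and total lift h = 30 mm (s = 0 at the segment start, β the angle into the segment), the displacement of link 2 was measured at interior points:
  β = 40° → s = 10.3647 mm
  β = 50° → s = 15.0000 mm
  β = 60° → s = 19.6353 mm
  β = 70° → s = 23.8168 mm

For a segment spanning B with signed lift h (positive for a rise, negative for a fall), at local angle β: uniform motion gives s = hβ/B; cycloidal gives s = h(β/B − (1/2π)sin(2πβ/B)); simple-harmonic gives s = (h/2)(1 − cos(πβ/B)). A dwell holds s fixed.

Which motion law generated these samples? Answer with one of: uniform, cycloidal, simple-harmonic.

candidates at β/B = r: uniform s = h·r (linear in β); cycloidal s = h·(r − sin(2πr)/(2π)); simple-harmonic s = (h/2)(1 − cos(πr))
β=40°: printed 10.3647 | uniform 12.0000, cycloidal 9.1935, simple-harmonic 10.3647
β=50°: printed 15.0000 | uniform 15.0000, cycloidal 15.0000, simple-harmonic 15.0000
β=60°: printed 19.6353 | uniform 18.0000, cycloidal 20.8065, simple-harmonic 19.6353
β=70°: printed 23.8168 | uniform 21.0000, cycloidal 25.5410, simple-harmonic 23.8168
only one law matches every sample → simple-harmonic

simple-harmonic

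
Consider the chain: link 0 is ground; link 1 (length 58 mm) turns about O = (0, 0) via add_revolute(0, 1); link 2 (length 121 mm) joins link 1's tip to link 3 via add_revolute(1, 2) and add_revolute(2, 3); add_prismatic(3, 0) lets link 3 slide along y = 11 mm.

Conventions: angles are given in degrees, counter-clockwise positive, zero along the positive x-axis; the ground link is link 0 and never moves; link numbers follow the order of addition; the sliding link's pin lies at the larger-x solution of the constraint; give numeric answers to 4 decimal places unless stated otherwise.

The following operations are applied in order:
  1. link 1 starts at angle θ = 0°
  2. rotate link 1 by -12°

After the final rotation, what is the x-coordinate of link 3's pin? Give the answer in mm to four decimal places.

geometry: r = 58 mm, L = 121 mm, e = 11 mm; θ starts at 0°
rotate link 1 by -12°: θ ← 0° -12° = -12°
crank pin P = (r cos θ, r sin θ) = (56.732561, -12.058878)
h = r sin θ − e = -12.058878 − 11 = -23.058878
x = r cos θ + √(L² − h²) = 56.732561 + 118.782525 = 175.515085

175.5151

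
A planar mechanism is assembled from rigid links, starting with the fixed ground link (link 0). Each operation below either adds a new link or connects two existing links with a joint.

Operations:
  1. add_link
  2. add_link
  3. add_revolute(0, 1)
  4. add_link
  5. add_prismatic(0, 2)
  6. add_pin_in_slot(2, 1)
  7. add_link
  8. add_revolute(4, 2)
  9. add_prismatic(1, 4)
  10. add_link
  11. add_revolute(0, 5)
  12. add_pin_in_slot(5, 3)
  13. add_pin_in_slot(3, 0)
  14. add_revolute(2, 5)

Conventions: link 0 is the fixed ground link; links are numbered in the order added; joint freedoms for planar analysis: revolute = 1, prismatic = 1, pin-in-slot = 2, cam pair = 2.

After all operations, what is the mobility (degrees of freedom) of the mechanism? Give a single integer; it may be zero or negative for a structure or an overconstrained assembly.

link 0 = ground. State L|J1|J2 = 1|0|0
+link1  2|0|0
+link2  3|0|0
R(0,1) f=1→J1  3|1|0
+link3  4|1|0
P(0,2) f=1→J1  4|2|0
PS(2,1) f=2→J2  4|2|1
+link4  5|2|1
R(4,2) f=1→J1  5|3|1
P(1,4) f=1→J1  5|4|1
+link5  6|4|1
R(0,5) f=1→J1  6|5|1
PS(5,3) f=2→J2  6|5|2
PS(3,0) f=2→J2  6|5|3
R(2,5) f=1→J1  6|6|3
M = 3(6−1)−2·6−3 = 15−12−3 = 0

M = 0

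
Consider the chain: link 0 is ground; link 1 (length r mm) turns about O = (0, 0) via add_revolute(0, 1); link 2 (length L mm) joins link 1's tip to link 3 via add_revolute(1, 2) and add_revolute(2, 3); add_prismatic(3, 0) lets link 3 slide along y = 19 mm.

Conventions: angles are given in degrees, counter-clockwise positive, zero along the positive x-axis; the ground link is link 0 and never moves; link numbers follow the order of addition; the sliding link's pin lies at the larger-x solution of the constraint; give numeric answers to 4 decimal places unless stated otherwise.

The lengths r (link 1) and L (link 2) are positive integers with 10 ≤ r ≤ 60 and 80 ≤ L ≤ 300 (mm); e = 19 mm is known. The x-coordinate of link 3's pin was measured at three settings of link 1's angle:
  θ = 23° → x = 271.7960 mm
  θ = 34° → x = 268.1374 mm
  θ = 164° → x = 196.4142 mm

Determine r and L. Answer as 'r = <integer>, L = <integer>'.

constraint per measurement: (x − r cos θ)² + (r sin θ − e)² = L²
subtracting the θ₁ and θ₂ equations cancels the r² and L² terms:
r = (x₁² − x₂²) / (2[(x₁cos θ₁ + e sin θ₁) − (x₂cos θ₂ + e sin θ₂)]) = 39.9995 → r = 40
L² = (x₁ − r cos θ₁)² + (r sin θ₁ − e)² = 55224.9913 → L = 235.0000 → L = 235
check at θ₃=164°: x = 196.4142 (printed 196.4142) ✓

r = 40, L = 235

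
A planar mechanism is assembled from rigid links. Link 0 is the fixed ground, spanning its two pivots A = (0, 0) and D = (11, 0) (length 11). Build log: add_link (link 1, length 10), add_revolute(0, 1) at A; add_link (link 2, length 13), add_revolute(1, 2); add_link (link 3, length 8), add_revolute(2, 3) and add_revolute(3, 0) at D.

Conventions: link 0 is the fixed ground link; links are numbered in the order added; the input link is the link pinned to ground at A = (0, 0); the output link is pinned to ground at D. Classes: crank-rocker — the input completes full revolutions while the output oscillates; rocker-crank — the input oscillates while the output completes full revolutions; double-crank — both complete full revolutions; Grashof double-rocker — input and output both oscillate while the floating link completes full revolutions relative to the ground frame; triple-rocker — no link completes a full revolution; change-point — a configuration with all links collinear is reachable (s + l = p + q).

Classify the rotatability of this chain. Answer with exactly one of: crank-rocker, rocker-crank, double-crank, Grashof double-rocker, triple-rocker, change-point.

lengths: ground=11, input=10, coupler=13, output=8
sorted: s=8 (shortest), l=13 (longest), p+q=21
s + l = 21 vs p + q = 21
s + l = p + q → change-point (collinear configuration reachable)

change-point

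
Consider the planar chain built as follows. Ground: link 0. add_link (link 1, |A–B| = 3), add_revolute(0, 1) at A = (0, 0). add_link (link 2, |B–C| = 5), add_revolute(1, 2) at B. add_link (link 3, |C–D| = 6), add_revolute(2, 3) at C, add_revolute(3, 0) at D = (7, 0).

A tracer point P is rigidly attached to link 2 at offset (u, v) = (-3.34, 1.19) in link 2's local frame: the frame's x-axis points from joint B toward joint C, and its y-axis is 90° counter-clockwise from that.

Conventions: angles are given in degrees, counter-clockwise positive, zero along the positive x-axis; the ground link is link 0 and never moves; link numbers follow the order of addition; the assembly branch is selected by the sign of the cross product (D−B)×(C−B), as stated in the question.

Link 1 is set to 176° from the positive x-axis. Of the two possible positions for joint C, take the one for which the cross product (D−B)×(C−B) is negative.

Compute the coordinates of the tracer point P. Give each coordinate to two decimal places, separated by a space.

A=(0,0), D=(7.00,0)
B = A + 3.00·(cos176°, sin176°) = (-2.9927, 0.2093)
|BD| = 9.9949
circle(B,5.00) ∩ circle(D,6.00): a=4.4472, h=2.2853
  candidates: C₊=(1.5013,2.4010) cross=22.842; C₋=(1.4056,-2.1687) cross=-22.842
  branch - wants cross < 0 → take C=(1.4056,-2.1687) (cross=-22.842)
ex = (C−B)/|BC| = (0.8797,-0.4756); ey = (0.4756,0.8797)
P = B + -3.34·ex + 1.19·ey = (-5.3648,2.8445)

-5.36 2.84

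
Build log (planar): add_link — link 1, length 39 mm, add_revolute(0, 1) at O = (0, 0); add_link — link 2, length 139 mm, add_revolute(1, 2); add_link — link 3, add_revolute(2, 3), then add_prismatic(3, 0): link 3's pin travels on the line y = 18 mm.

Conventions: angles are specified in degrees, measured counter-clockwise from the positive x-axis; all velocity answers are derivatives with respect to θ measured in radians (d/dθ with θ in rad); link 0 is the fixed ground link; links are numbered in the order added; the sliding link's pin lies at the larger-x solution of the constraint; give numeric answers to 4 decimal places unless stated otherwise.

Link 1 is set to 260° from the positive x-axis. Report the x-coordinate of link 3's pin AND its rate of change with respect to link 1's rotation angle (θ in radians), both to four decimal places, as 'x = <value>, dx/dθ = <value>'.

geometry: r = 39 mm, L = 139 mm, e = 18 mm
crank pin P = (r cos θ, r sin θ) = (-6.772279, -38.407502)
h = r sin θ − e = -38.407502 − 18 = -56.407502
x = r cos θ + √(L² − h²) = -6.772279 + 127.040126 = 120.267847
dx/dθ = −r sin θ − h·r cos θ/√(L² − h²) (θ in radians; h = -56.407502) = 35.400521

x = 120.2678, dx/dθ = 35.4005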